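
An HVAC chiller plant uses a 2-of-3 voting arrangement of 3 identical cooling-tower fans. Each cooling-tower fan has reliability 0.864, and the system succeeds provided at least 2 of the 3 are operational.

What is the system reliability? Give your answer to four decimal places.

R = Σ_{i=2}^{3} C(3,i) p^i (1−p)^{3−i} with p = 0.864
C(3,2)·0.864^2·0.136^1 = 0.304570
C(3,3)·0.864^3·0.136^0 = 0.644973
Sum = 0.9495

0.9495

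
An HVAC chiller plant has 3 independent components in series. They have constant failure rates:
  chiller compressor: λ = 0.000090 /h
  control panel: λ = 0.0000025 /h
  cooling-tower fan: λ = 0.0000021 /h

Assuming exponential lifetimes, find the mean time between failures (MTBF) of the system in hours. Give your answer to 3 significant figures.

10600

Series of exponential components: λ_sys = Σ λ_i
λ_sys = 0.000090 + 0.0000025 + 0.0000021 = 9.4600e-05 /h
MTBF = 1 / λ_sys = 10600 h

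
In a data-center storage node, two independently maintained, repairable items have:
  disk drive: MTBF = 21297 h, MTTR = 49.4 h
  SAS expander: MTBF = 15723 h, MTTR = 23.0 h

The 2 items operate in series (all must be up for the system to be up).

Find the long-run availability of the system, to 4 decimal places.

A(disk drive) = MTBF/(MTBF+MTTR) = 21297/(21297+49.4) = 0.997686
A(SAS expander) = MTBF/(MTBF+MTTR) = 15723/(15723+23.0) = 0.998539
Series availability: 0.997686 × 0.998539 = 0.9962

0.9962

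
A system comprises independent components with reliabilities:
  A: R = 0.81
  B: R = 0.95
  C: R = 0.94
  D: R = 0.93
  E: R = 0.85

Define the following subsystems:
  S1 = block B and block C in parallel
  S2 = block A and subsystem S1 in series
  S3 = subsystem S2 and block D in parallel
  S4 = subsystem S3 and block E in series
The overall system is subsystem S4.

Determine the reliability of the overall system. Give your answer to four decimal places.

0.8386

Parallel (B and C): 1 − (1 − 0.950000)(1 − 0.940000) = 0.997000
Series (A and [0.997000]): 0.810000 × 0.997000 = 0.807570
Parallel ([0.807570] and D): 1 − (1 − 0.807570)(1 − 0.930000) = 0.986530
Series ([0.986530] and E): 0.986530 × 0.850000 = 0.8386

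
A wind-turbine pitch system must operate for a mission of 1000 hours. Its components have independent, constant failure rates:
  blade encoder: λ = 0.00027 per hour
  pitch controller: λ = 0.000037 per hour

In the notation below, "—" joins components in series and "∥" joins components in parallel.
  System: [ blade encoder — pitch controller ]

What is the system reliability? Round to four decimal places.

0.7357

R(blade encoder) = exp(−0.00027 × 1000) = 0.763379
R(pitch controller) = exp(−0.000037 × 1000) = 0.963676
Series (blade encoder and pitch controller): 0.763379 × 0.963676 = 0.7357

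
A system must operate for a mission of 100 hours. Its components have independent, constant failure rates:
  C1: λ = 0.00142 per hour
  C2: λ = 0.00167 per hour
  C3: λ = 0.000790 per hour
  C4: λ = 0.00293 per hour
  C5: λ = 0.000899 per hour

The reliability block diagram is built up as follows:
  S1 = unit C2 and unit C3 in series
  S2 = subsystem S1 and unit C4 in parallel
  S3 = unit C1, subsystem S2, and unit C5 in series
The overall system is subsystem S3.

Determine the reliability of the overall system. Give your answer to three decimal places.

R(C1) = exp(−0.00142 × 100) = 0.86762
R(C2) = exp(−0.00167 × 100) = 0.84620
R(C3) = exp(−0.000790 × 100) = 0.92404
R(C4) = exp(−0.00293 × 100) = 0.74602
R(C5) = exp(−0.000899 × 100) = 0.91402
Series (C2 and C3): 0.84620 × 0.92404 = 0.78192
Parallel ([0.78192] and C4): 1 − (1 − 0.78192)(1 − 0.74602) = 0.94461
Series (C1, [0.94461], and C5): 0.86762 × 0.94461 × 0.91402 = 0.749

0.749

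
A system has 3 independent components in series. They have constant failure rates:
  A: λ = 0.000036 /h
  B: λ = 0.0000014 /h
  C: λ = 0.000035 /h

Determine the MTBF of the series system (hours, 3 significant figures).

13800

Series of exponential components: λ_sys = Σ λ_i
λ_sys = 0.000036 + 0.0000014 + 0.000035 = 7.2400e-05 /h
MTBF = 1 / λ_sys = 13800 h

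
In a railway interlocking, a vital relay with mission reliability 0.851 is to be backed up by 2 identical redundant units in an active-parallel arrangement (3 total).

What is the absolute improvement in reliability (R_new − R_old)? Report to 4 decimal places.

R_before = 0.851
R_after = 1 − (1 − 0.851)^3 = 0.9967
ΔR = 0.9967 − 0.851 = 0.1457

0.1457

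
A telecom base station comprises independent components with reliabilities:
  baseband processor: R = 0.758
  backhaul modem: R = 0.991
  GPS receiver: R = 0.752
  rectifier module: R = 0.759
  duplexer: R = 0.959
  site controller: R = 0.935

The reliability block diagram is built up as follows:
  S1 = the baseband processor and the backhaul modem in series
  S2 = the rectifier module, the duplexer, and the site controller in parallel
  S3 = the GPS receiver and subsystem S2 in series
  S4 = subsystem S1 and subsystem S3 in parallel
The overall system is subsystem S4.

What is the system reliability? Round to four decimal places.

0.9382

Series (baseband processor and backhaul modem): 0.758000 × 0.991000 = 0.751178
Parallel (rectifier module, duplexer, and site controller): 1 − (1 − 0.759000)(1 − 0.959000)(1 − 0.935000) = 0.999358
Series (GPS receiver and [0.999358]): 0.752000 × 0.999358 = 0.751517
Parallel ([0.751178] and [0.751517]): 1 − (1 − 0.751178)(1 − 0.751517) = 0.9382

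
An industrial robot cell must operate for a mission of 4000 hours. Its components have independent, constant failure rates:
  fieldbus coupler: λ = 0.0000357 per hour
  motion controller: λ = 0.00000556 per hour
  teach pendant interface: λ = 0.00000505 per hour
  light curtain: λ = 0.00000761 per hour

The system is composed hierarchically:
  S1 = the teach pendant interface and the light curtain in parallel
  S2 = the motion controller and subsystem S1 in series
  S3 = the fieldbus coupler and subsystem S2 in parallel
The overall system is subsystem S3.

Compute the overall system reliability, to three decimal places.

R(fieldbus coupler) = exp(−0.0000357 × 4000) = 0.86693
R(motion controller) = exp(−0.00000556 × 4000) = 0.97801
R(teach pendant interface) = exp(−0.00000505 × 4000) = 0.98000
R(light curtain) = exp(−0.00000761 × 4000) = 0.97002
Parallel (teach pendant interface and light curtain): 1 − (1 − 0.98000)(1 − 0.97002) = 0.99940
Series (motion controller and [0.99940]): 0.97801 × 0.99940 = 0.97742
Parallel (fieldbus coupler and [0.97742]): 1 − (1 − 0.86693)(1 − 0.97742) = 0.997

0.997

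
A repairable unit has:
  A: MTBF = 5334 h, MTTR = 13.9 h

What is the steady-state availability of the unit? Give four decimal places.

0.9974

A(A) = MTBF/(MTBF+MTTR) = 5334/(5334+13.9) = 0.9974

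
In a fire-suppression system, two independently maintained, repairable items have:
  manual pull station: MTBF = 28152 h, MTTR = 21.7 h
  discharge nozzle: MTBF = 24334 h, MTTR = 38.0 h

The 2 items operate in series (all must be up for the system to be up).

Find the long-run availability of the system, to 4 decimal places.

A(manual pull station) = MTBF/(MTBF+MTTR) = 28152/(28152+21.7) = 0.999230
A(discharge nozzle) = MTBF/(MTBF+MTTR) = 24334/(24334+38.0) = 0.998441
Series availability: 0.999230 × 0.998441 = 0.9977

0.9977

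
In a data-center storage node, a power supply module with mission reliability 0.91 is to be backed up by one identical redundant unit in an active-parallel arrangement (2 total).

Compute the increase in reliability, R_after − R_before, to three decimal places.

R_before = 0.91
R_after = 1 − (1 − 0.91)^2 = 0.992
ΔR = 0.992 − 0.91 = 0.082

0.082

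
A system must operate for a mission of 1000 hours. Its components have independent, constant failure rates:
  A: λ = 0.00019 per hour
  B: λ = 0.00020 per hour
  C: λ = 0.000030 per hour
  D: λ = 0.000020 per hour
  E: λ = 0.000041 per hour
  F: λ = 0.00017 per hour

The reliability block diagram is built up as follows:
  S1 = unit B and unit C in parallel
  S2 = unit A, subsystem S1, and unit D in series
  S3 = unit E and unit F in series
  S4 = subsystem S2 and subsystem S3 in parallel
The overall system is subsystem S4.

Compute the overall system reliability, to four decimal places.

0.9631

R(A) = exp(−0.00019 × 1000) = 0.826959
R(B) = exp(−0.00020 × 1000) = 0.818731
R(C) = exp(−0.000030 × 1000) = 0.970446
R(D) = exp(−0.000020 × 1000) = 0.980199
R(E) = exp(−0.000041 × 1000) = 0.959829
R(F) = exp(−0.00017 × 1000) = 0.843665
Parallel (B and C): 1 − (1 − 0.818731)(1 − 0.970446) = 0.994643
Series (A, [0.994643], and D): 0.826959 × 0.994643 × 0.980199 = 0.806242
Series (E and F): 0.959829 × 0.843665 = 0.809774
Parallel ([0.806242] and [0.809774]): 1 − (1 − 0.806242)(1 − 0.809774) = 0.9631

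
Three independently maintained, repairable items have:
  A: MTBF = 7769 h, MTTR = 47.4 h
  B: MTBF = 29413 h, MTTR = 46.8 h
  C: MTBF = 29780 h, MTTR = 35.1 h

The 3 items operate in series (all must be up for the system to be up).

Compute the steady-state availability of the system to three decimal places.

A(A) = MTBF/(MTBF+MTTR) = 7769/(7769+47.4) = 0.993936
A(B) = MTBF/(MTBF+MTTR) = 29413/(29413+46.8) = 0.998411
A(C) = MTBF/(MTBF+MTTR) = 29780/(29780+35.1) = 0.998823
Series availability: 0.993936 × 0.998411 × 0.998823 = 0.991

0.991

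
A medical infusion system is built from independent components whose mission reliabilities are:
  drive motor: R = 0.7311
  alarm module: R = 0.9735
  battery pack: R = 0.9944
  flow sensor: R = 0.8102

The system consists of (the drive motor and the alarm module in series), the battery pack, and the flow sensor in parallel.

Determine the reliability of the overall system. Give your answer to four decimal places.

0.9997

Series (drive motor and alarm module): 0.731100 × 0.973500 = 0.711726
Parallel ([0.711726], battery pack, and flow sensor): 1 − (1 − 0.711726)(1 − 0.994400)(1 − 0.810200) = 0.9997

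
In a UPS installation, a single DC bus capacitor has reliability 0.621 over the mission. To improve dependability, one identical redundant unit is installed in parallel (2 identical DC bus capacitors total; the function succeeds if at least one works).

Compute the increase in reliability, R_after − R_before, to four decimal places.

R_before = 0.621
R_after = 1 − (1 − 0.621)^2 = 0.8564
ΔR = 0.8564 − 0.621 = 0.2354

0.2354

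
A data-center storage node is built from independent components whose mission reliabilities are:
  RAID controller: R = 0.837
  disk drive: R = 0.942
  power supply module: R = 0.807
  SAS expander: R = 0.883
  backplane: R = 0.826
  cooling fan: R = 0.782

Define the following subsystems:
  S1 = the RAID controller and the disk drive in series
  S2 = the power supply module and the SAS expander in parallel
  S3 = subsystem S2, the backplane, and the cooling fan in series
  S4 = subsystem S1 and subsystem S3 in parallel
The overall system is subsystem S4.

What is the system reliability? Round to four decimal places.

Series (RAID controller and disk drive): 0.837000 × 0.942000 = 0.788454
Parallel (power supply module and SAS expander): 1 − (1 − 0.807000)(1 − 0.883000) = 0.977419
Series ([0.977419], backplane, and cooling fan): 0.977419 × 0.826000 × 0.782000 = 0.631346
Parallel ([0.788454] and [0.631346]): 1 − (1 − 0.788454)(1 − 0.631346) = 0.9220

0.9220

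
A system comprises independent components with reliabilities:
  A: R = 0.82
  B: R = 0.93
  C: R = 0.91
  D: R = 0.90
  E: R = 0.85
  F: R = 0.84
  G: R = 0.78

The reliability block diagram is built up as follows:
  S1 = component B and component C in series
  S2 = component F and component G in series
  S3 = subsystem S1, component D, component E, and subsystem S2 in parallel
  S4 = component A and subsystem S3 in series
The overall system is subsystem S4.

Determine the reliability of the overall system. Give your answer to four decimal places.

0.8193

Series (B and C): 0.930000 × 0.910000 = 0.846300
Series (F and G): 0.840000 × 0.780000 = 0.655200
Parallel ([0.846300], D, E, and [0.655200]): 1 − (1 − 0.846300)(1 − 0.900000)(1 − 0.850000)(1 − 0.655200) = 0.999205
Series (A and [0.999205]): 0.820000 × 0.999205 = 0.8193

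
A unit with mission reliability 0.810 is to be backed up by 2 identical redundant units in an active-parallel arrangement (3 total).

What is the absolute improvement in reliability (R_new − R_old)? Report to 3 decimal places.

0.183

R_before = 0.810
R_after = 1 − (1 − 0.810)^3 = 0.993
ΔR = 0.993 − 0.810 = 0.183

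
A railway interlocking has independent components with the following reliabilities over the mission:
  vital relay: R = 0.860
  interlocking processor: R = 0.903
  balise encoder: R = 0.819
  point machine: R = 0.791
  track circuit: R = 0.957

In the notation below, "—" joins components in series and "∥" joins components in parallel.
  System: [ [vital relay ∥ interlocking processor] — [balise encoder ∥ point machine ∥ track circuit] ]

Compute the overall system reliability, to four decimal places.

0.9848

Parallel (vital relay and interlocking processor): 1 − (1 − 0.860000)(1 − 0.903000) = 0.986420
Parallel (balise encoder, point machine, and track circuit): 1 − (1 − 0.819000)(1 − 0.791000)(1 − 0.957000) = 0.998373
Series ([0.986420] and [0.998373]): 0.986420 × 0.998373 = 0.9848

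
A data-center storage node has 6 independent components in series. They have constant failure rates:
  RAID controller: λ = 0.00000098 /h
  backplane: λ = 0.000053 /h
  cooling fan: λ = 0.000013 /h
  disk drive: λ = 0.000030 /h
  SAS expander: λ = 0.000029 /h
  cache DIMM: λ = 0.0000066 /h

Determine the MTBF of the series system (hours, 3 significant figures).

Series of exponential components: λ_sys = Σ λ_i
λ_sys = 0.00000098 + 0.000053 + 0.000013 + 0.000030 + 0.000029 + 0.0000066 = 1.3258e-04 /h
MTBF = 1 / λ_sys = 7540 h

7540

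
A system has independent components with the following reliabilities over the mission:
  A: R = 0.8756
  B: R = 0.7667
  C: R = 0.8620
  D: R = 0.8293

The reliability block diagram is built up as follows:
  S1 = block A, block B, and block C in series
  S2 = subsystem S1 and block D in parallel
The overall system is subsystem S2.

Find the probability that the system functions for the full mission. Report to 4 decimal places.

0.9281

Series (A, B, and C): 0.875600 × 0.766700 × 0.862000 = 0.578680
Parallel ([0.578680] and D): 1 − (1 − 0.578680)(1 − 0.829300) = 0.9281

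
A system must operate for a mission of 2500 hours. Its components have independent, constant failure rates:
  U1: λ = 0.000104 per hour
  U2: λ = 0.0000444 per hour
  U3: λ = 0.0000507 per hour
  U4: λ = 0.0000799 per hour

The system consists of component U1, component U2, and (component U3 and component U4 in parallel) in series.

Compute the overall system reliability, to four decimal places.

R(U1) = exp(−0.000104 × 2500) = 0.771052
R(U2) = exp(−0.0000444 × 2500) = 0.894939
R(U3) = exp(−0.0000507 × 2500) = 0.880954
R(U4) = exp(−0.0000799 × 2500) = 0.818935
Parallel (U3 and U4): 1 − (1 − 0.880954)(1 − 0.818935) = 0.978445
Series (U1, U2, and [0.978445]): 0.771052 × 0.894939 × 0.978445 = 0.6752

0.6752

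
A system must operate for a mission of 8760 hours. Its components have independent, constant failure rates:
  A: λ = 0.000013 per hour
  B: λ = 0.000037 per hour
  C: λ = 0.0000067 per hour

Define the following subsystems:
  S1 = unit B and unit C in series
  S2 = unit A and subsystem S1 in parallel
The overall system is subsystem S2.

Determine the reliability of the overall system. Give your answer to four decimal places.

0.9658

R(A) = exp(−0.000013 × 8760) = 0.892365
R(B) = exp(−0.000037 × 8760) = 0.723163
R(C) = exp(−0.0000067 × 8760) = 0.942997
Series (B and C): 0.723163 × 0.942997 = 0.681941
Parallel (A and [0.681941]): 1 − (1 − 0.892365)(1 − 0.681941) = 0.9658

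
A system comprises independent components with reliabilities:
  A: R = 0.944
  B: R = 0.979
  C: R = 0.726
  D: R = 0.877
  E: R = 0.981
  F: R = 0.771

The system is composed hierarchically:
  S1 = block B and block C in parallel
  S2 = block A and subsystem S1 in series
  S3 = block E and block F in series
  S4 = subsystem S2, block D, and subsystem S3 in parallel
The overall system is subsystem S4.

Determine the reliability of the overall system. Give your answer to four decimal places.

0.9982

Parallel (B and C): 1 − (1 − 0.979000)(1 − 0.726000) = 0.994246
Series (A and [0.994246]): 0.944000 × 0.994246 = 0.938568
Series (E and F): 0.981000 × 0.771000 = 0.756351
Parallel ([0.938568], D, and [0.756351]): 1 − (1 − 0.938568)(1 − 0.877000)(1 − 0.756351) = 0.9982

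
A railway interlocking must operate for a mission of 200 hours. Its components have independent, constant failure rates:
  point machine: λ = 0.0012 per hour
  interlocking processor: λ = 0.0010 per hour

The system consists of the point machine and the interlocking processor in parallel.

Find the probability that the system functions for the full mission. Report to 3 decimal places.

0.961

R(point machine) = exp(−0.0012 × 200) = 0.78663
R(interlocking processor) = exp(−0.0010 × 200) = 0.81873
Parallel (point machine and interlocking processor): 1 − (1 − 0.78663)(1 − 0.81873) = 0.961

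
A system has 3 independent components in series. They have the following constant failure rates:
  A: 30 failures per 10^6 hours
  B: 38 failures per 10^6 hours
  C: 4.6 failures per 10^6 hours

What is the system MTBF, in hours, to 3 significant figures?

13800

Series of exponential components: λ_sys = Σ λ_i
λ_sys = 0.000030 + 0.000038 + 0.0000046 = 7.2600e-05 /h
MTBF = 1 / λ_sys = 13800 h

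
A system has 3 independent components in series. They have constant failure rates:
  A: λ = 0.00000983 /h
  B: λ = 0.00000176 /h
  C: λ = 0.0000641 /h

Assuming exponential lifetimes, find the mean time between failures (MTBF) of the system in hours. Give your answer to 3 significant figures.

13200

Series of exponential components: λ_sys = Σ λ_i
λ_sys = 0.00000983 + 0.00000176 + 0.0000641 = 7.5690e-05 /h
MTBF = 1 / λ_sys = 13200 h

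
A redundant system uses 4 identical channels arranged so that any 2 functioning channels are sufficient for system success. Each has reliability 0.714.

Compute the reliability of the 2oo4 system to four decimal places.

R = Σ_{i=2}^{4} C(4,i) p^i (1−p)^{4−i} with p = 0.714
C(4,2)·0.714^2·0.286^2 = 0.250196
C(4,3)·0.714^3·0.286^1 = 0.416410
C(4,4)·0.714^4·0.286^0 = 0.259892
Sum = 0.9265

0.9265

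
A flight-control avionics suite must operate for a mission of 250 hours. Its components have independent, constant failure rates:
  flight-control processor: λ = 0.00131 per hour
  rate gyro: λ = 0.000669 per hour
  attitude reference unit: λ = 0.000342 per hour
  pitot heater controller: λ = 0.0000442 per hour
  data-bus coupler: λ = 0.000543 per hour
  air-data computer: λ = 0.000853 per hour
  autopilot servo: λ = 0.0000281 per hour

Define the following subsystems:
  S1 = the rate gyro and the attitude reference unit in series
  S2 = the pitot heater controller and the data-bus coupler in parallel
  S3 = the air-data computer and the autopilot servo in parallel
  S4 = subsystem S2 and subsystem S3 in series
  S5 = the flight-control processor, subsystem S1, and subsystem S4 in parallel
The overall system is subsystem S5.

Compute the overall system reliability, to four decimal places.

0.9998

R(flight-control processor) = exp(−0.00131 × 250) = 0.720723
R(rate gyro) = exp(−0.000669 × 250) = 0.845988
R(attitude reference unit) = exp(−0.000342 × 250) = 0.918053
R(pitot heater controller) = exp(−0.0000442 × 250) = 0.989011
R(data-bus coupler) = exp(−0.000543 × 250) = 0.873061
R(air-data computer) = exp(−0.000853 × 250) = 0.807954
R(autopilot servo) = exp(−0.0000281 × 250) = 0.993000
Series (rate gyro and attitude reference unit): 0.845988 × 0.918053 = 0.776662
Parallel (pitot heater controller and data-bus coupler): 1 − (1 − 0.989011)(1 − 0.873061) = 0.998605
Parallel (air-data computer and autopilot servo): 1 − (1 − 0.807954)(1 − 0.993000) = 0.998656
Series ([0.998605] and [0.998656]): 0.998605 × 0.998656 = 0.997263
Parallel (flight-control processor, [0.776662], and [0.997263]): 1 − (1 − 0.720723)(1 − 0.776662)(1 − 0.997263) = 0.9998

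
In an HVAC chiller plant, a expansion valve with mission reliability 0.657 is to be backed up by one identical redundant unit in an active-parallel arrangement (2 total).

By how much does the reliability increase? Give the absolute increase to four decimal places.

R_before = 0.657
R_after = 1 − (1 − 0.657)^2 = 0.8824
ΔR = 0.8824 − 0.657 = 0.2254

0.2254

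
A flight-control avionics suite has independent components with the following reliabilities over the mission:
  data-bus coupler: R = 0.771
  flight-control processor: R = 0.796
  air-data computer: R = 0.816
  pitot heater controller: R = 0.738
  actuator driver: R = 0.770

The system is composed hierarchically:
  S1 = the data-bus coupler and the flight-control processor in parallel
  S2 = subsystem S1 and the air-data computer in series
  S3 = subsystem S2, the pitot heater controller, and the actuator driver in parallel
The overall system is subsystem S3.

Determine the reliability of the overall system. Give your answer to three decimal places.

0.987

Parallel (data-bus coupler and flight-control processor): 1 − (1 − 0.77100)(1 − 0.79600) = 0.95328
Series ([0.95328] and air-data computer): 0.95328 × 0.81600 = 0.77788
Parallel ([0.77788], pitot heater controller, and actuator driver): 1 − (1 − 0.77788)(1 − 0.73800)(1 − 0.77000) = 0.987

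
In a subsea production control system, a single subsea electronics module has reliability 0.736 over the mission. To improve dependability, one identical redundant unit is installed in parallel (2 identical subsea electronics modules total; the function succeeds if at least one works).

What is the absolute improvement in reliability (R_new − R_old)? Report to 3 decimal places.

0.194

R_before = 0.736
R_after = 1 − (1 − 0.736)^2 = 0.930
ΔR = 0.930 − 0.736 = 0.194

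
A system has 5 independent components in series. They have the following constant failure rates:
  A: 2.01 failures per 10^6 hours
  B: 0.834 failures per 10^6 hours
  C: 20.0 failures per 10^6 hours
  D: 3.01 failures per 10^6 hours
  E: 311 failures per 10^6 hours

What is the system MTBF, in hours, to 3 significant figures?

Series of exponential components: λ_sys = Σ λ_i
λ_sys = 0.00000201 + 0.000000834 + 0.0000200 + 0.00000301 + 0.000311 = 3.3685e-04 /h
MTBF = 1 / λ_sys = 2970 h

2970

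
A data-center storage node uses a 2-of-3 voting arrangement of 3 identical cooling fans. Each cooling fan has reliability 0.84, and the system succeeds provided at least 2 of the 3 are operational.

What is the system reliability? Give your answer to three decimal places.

0.931

R = Σ_{i=2}^{3} C(3,i) p^i (1−p)^{3−i} with p = 0.84
C(3,2)·0.84^2·0.16^1 = 0.33869
C(3,3)·0.84^3·0.16^0 = 0.59270
Sum = 0.931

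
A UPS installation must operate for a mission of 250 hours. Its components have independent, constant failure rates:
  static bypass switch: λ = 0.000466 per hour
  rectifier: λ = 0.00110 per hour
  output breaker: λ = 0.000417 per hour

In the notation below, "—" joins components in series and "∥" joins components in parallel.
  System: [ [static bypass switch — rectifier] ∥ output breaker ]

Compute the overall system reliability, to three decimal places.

R(static bypass switch) = exp(−0.000466 × 250) = 0.89003
R(rectifier) = exp(−0.00110 × 250) = 0.75957
R(output breaker) = exp(−0.000417 × 250) = 0.90100
Series (static bypass switch and rectifier): 0.89003 × 0.75957 = 0.67604
Parallel ([0.67604] and output breaker): 1 − (1 − 0.67604)(1 − 0.90100) = 0.968

0.968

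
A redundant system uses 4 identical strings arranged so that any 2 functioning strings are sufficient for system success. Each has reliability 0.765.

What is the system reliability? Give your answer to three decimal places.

0.957

R = Σ_{i=2}^{4} C(4,i) p^i (1−p)^{4−i} with p = 0.765
C(4,2)·0.765^2·0.235^2 = 0.19391
C(4,3)·0.765^3·0.235^1 = 0.42084
C(4,4)·0.765^4·0.235^0 = 0.34249
Sum = 0.957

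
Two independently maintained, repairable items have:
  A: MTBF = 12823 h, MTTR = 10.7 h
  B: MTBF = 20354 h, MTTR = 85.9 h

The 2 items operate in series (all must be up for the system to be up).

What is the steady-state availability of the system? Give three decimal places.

0.995

A(A) = MTBF/(MTBF+MTTR) = 12823/(12823+10.7) = 0.999166
A(B) = MTBF/(MTBF+MTTR) = 20354/(20354+85.9) = 0.995797
Series availability: 0.999166 × 0.995797 = 0.995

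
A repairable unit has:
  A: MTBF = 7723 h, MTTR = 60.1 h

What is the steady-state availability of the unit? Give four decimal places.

0.9923

A(A) = MTBF/(MTBF+MTTR) = 7723/(7723+60.1) = 0.9923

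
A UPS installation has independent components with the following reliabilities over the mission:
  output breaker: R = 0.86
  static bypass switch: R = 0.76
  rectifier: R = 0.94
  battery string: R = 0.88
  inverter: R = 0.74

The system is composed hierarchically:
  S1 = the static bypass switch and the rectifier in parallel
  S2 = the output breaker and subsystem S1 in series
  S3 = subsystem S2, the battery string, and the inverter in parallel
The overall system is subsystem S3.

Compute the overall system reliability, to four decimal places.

0.9952

Parallel (static bypass switch and rectifier): 1 − (1 − 0.760000)(1 − 0.940000) = 0.985600
Series (output breaker and [0.985600]): 0.860000 × 0.985600 = 0.847616
Parallel ([0.847616], battery string, and inverter): 1 − (1 − 0.847616)(1 − 0.880000)(1 − 0.740000) = 0.9952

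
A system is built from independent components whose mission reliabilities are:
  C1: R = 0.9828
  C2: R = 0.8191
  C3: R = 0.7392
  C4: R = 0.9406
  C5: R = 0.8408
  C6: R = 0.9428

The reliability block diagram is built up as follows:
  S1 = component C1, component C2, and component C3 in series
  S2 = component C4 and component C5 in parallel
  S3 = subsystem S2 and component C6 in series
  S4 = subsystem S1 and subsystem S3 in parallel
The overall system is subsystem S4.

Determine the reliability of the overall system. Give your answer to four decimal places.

0.9732

Series (C1, C2, and C3): 0.982800 × 0.819100 × 0.739200 = 0.595064
Parallel (C4 and C5): 1 − (1 − 0.940600)(1 − 0.840800) = 0.990544
Series ([0.990544] and C6): 0.990544 × 0.942800 = 0.933885
Parallel ([0.595064] and [0.933885]): 1 − (1 − 0.595064)(1 − 0.933885) = 0.9732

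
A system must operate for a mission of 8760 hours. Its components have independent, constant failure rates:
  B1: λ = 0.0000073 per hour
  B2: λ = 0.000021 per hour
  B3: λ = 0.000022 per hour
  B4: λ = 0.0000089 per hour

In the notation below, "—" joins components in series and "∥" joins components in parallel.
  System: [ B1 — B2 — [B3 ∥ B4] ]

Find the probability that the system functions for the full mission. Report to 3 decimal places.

0.770

R(B1) = exp(−0.0000073 × 8760) = 0.93805
R(B2) = exp(−0.000021 × 8760) = 0.83197
R(B3) = exp(−0.000022 × 8760) = 0.82471
R(B4) = exp(−0.0000089 × 8760) = 0.92500
Parallel (B3 and B4): 1 − (1 − 0.82471)(1 − 0.92500) = 0.98685
Series (B1, B2, and [0.98685]): 0.93805 × 0.83197 × 0.98685 = 0.770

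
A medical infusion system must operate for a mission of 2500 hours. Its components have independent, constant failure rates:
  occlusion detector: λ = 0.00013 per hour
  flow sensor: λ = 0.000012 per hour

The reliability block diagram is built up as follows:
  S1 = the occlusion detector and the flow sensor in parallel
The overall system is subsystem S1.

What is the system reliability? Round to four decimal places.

R(occlusion detector) = exp(−0.00013 × 2500) = 0.722527
R(flow sensor) = exp(−0.000012 × 2500) = 0.970446
Parallel (occlusion detector and flow sensor): 1 − (1 − 0.722527)(1 − 0.970446) = 0.9918

0.9918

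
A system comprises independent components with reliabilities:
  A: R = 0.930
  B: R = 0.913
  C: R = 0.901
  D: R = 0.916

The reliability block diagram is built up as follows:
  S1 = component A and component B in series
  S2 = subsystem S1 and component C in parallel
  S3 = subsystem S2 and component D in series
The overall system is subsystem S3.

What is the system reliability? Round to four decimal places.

0.9023

Series (A and B): 0.930000 × 0.913000 = 0.849090
Parallel ([0.849090] and C): 1 − (1 − 0.849090)(1 − 0.901000) = 0.985060
Series ([0.985060] and D): 0.985060 × 0.916000 = 0.9023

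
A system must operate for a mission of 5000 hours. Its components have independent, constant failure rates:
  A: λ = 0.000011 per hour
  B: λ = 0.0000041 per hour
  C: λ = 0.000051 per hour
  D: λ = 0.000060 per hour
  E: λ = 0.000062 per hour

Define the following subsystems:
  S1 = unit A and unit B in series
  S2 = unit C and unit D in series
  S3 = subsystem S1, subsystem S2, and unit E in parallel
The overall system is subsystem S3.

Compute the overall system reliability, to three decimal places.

R(A) = exp(−0.000011 × 5000) = 0.94649
R(B) = exp(−0.0000041 × 5000) = 0.97971
R(C) = exp(−0.000051 × 5000) = 0.77492
R(D) = exp(−0.000060 × 5000) = 0.74082
R(E) = exp(−0.000062 × 5000) = 0.73345
Series (A and B): 0.94649 × 0.97971 = 0.92729
Series (C and D): 0.77492 × 0.74082 = 0.57408
Parallel ([0.92729], [0.57408], and E): 1 − (1 − 0.92729)(1 − 0.57408)(1 − 0.73345) = 0.992

0.992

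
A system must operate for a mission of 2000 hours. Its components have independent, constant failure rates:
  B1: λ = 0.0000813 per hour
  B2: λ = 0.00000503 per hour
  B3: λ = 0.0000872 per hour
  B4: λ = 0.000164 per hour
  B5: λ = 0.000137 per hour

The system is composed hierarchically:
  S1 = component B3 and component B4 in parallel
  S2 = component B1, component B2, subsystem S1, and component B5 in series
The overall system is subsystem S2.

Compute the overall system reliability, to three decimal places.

R(B1) = exp(−0.0000813 × 2000) = 0.84993
R(B2) = exp(−0.00000503 × 2000) = 0.98999
R(B3) = exp(−0.0000872 × 2000) = 0.83996
R(B4) = exp(−0.000164 × 2000) = 0.72036
R(B5) = exp(−0.000137 × 2000) = 0.76033
Parallel (B3 and B4): 1 − (1 − 0.83996)(1 − 0.72036) = 0.95525
Series (B1, B2, [0.95525], and B5): 0.84993 × 0.98999 × 0.95525 × 0.76033 = 0.611

0.611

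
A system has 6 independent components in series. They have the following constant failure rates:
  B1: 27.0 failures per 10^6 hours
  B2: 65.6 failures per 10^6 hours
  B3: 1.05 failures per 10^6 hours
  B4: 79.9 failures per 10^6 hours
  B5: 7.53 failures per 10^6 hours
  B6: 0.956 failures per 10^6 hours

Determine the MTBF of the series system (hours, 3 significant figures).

Series of exponential components: λ_sys = Σ λ_i
λ_sys = 0.0000270 + 0.0000656 + 0.00000105 + 0.0000799 + 0.00000753 + 0.000000956 = 1.8204e-04 /h
MTBF = 1 / λ_sys = 5490 h

5490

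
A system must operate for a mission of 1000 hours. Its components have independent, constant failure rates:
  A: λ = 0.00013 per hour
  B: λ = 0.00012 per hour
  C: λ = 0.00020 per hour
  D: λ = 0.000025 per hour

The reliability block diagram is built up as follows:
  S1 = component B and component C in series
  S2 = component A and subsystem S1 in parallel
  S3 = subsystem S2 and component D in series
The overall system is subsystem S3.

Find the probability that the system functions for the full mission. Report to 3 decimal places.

0.943

R(A) = exp(−0.00013 × 1000) = 0.87810
R(B) = exp(−0.00012 × 1000) = 0.88692
R(C) = exp(−0.00020 × 1000) = 0.81873
R(D) = exp(−0.000025 × 1000) = 0.97531
Series (B and C): 0.88692 × 0.81873 = 0.72615
Parallel (A and [0.72615]): 1 − (1 − 0.87810)(1 − 0.72615) = 0.96662
Series ([0.96662] and D): 0.96662 × 0.97531 = 0.943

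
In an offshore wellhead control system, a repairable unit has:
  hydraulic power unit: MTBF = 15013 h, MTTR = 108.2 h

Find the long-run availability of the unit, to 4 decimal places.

0.9928

A(hydraulic power unit) = MTBF/(MTBF+MTTR) = 15013/(15013+108.2) = 0.9928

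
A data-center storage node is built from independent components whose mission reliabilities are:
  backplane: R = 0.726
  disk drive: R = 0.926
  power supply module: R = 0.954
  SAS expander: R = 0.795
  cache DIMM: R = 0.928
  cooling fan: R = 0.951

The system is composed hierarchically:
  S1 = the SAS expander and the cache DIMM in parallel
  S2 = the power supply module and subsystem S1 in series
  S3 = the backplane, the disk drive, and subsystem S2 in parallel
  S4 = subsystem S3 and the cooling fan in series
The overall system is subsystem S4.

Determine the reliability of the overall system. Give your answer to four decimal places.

0.9498

Parallel (SAS expander and cache DIMM): 1 − (1 − 0.795000)(1 − 0.928000) = 0.985240
Series (power supply module and [0.985240]): 0.954000 × 0.985240 = 0.939919
Parallel (backplane, disk drive, and [0.939919]): 1 − (1 − 0.726000)(1 − 0.926000)(1 − 0.939919) = 0.998782
Series ([0.998782] and cooling fan): 0.998782 × 0.951000 = 0.9498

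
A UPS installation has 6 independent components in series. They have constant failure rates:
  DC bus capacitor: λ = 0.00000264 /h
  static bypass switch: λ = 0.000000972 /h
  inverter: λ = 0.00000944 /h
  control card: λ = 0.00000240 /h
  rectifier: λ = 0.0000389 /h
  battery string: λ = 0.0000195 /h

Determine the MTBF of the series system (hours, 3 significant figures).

13500

Series of exponential components: λ_sys = Σ λ_i
λ_sys = 0.00000264 + 0.000000972 + 0.00000944 + 0.00000240 + 0.0000389 + 0.0000195 = 7.3852e-05 /h
MTBF = 1 / λ_sys = 13500 h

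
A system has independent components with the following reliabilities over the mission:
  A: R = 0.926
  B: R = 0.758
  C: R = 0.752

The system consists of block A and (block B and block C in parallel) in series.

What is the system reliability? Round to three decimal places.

Parallel (B and C): 1 − (1 − 0.75800)(1 − 0.75200) = 0.93998
Series (A and [0.93998]): 0.92600 × 0.93998 = 0.870

0.870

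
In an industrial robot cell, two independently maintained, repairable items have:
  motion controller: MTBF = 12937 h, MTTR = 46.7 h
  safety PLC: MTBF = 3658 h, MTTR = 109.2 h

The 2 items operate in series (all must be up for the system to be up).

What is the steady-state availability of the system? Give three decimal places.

A(motion controller) = MTBF/(MTBF+MTTR) = 12937/(12937+46.7) = 0.996403
A(safety PLC) = MTBF/(MTBF+MTTR) = 3658/(3658+109.2) = 0.971013
Series availability: 0.996403 × 0.971013 = 0.968

0.968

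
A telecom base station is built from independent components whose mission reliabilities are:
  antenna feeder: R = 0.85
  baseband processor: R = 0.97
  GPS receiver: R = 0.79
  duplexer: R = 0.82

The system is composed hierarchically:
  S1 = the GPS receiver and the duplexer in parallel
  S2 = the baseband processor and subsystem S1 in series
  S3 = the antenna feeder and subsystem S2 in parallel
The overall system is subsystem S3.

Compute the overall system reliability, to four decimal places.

Parallel (GPS receiver and duplexer): 1 − (1 − 0.790000)(1 − 0.820000) = 0.962200
Series (baseband processor and [0.962200]): 0.970000 × 0.962200 = 0.933334
Parallel (antenna feeder and [0.933334]): 1 − (1 − 0.850000)(1 − 0.933334) = 0.9900

0.9900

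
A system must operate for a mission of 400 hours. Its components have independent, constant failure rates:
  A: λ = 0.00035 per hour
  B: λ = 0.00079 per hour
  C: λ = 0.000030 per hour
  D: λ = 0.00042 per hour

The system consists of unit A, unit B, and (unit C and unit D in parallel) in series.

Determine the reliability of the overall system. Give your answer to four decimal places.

0.6326

R(A) = exp(−0.00035 × 400) = 0.869358
R(B) = exp(−0.00079 × 400) = 0.729059
R(C) = exp(−0.000030 × 400) = 0.988072
R(D) = exp(−0.00042 × 400) = 0.845354
Parallel (C and D): 1 − (1 − 0.988072)(1 − 0.845354) = 0.998155
Series (A, B, and [0.998155]): 0.869358 × 0.729059 × 0.998155 = 0.6326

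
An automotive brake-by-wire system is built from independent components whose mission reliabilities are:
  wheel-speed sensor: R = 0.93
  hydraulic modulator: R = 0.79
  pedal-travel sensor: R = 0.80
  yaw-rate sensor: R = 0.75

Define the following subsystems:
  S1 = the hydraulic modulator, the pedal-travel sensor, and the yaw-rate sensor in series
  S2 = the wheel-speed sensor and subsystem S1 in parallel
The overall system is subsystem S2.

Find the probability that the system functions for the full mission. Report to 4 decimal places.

Series (hydraulic modulator, pedal-travel sensor, and yaw-rate sensor): 0.790000 × 0.800000 × 0.750000 = 0.474000
Parallel (wheel-speed sensor and [0.474000]): 1 − (1 − 0.930000)(1 − 0.474000) = 0.9632

0.9632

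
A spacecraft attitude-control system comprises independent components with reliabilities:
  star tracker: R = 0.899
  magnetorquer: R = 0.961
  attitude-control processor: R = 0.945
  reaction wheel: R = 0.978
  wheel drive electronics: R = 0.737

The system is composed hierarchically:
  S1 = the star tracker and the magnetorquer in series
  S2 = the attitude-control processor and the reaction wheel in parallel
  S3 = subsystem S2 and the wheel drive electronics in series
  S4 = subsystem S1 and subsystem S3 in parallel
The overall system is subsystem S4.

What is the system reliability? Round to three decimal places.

0.964

Series (star tracker and magnetorquer): 0.89900 × 0.96100 = 0.86394
Parallel (attitude-control processor and reaction wheel): 1 − (1 − 0.94500)(1 − 0.97800) = 0.99879
Series ([0.99879] and wheel drive electronics): 0.99879 × 0.73700 = 0.73611
Parallel ([0.86394] and [0.73611]): 1 − (1 − 0.86394)(1 − 0.73611) = 0.964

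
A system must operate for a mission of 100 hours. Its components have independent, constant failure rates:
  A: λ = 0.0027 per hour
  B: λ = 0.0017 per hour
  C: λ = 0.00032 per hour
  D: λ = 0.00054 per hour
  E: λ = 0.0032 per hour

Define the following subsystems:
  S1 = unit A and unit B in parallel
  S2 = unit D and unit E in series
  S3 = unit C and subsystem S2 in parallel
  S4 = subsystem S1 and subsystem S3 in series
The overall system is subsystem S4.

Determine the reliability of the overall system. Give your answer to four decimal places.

0.9535

R(A) = exp(−0.0027 × 100) = 0.763379
R(B) = exp(−0.0017 × 100) = 0.843665
R(C) = exp(−0.00032 × 100) = 0.968507
R(D) = exp(−0.00054 × 100) = 0.947432
R(E) = exp(−0.0032 × 100) = 0.726149
Parallel (A and B): 1 − (1 − 0.763379)(1 − 0.843665) = 0.963008
Series (D and E): 0.947432 × 0.726149 = 0.687977
Parallel (C and [0.687977]): 1 − (1 − 0.968507)(1 − 0.687977) = 0.990173
Series ([0.963008] and [0.990173]): 0.963008 × 0.990173 = 0.9535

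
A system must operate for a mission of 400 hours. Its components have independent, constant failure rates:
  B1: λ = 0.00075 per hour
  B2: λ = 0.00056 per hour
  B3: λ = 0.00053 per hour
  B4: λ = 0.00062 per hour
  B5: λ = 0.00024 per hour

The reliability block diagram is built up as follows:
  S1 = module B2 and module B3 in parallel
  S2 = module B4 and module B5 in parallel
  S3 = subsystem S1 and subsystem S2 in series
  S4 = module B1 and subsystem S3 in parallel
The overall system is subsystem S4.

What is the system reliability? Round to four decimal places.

R(B1) = exp(−0.00075 × 400) = 0.740818
R(B2) = exp(−0.00056 × 400) = 0.799315
R(B3) = exp(−0.00053 × 400) = 0.808965
R(B4) = exp(−0.00062 × 400) = 0.780360
R(B5) = exp(−0.00024 × 400) = 0.908464
Parallel (B2 and B3): 1 − (1 − 0.799315)(1 − 0.808965) = 0.961662
Parallel (B4 and B5): 1 − (1 − 0.780360)(1 − 0.908464) = 0.979895
Series ([0.961662] and [0.979895]): 0.961662 × 0.979895 = 0.942328
Parallel (B1 and [0.942328]): 1 − (1 − 0.740818)(1 − 0.942328) = 0.9851

0.9851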